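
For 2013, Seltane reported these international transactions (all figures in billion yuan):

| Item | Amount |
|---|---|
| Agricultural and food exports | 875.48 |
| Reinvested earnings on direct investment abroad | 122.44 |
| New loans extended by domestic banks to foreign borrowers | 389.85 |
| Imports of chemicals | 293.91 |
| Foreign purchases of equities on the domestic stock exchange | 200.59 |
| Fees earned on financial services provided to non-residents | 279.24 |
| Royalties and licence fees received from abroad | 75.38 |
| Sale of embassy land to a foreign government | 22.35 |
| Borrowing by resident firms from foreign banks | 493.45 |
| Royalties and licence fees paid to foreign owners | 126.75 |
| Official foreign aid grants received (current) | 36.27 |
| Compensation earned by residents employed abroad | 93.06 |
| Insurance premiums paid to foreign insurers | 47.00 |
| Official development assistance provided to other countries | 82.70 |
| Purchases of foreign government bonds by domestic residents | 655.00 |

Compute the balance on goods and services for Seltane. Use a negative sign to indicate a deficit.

Goods: -293.91 + 875.48 = 581.57
Services: -47.00 + 75.38 + 279.24 - 126.75 = 180.87
Trade balance = 581.57 + 180.87 = 762.44
(Excluded from the trade balance — primary income: reinvested earnings on direct investment abroad 122.44, compensation earned by residents employed abroad 93.06; financial account: new loans extended by domestic banks to foreign borrowers 389.85, foreign purchases of equities on the domestic stock exchange 200.59, borrowing by resident firms from foreign banks 493.45, purchases of foreign government bonds by domestic residents 655.00; capital account: sale of embassy land to a foreign government 22.35; secondary income: official foreign aid grants received (current) 36.27, official development assistance provided to other countries 82.70.)

762.44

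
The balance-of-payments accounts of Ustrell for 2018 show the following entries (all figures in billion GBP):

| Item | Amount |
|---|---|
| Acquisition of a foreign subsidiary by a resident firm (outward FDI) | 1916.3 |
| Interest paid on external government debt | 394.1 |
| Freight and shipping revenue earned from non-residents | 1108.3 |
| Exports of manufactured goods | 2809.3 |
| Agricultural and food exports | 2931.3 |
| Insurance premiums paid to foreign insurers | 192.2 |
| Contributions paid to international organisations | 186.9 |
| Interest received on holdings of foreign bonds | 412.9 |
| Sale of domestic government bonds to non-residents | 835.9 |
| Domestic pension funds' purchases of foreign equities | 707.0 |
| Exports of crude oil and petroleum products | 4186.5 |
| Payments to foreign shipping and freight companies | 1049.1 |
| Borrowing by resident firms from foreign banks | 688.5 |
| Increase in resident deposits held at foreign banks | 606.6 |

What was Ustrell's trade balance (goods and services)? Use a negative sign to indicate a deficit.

9794.1

Goods: 2931.3 + 2809.3 + 4186.5 = 9927.1
Services: -1049.1 + 1108.3 - 192.2 = -133.0
Trade balance = 9927.1 + (-133.0) = 9794.1
(Excluded from the trade balance — financial account: acquisition of a foreign subsidiary by a resident firm (outward FDI) 1916.3, sale of domestic government bonds to non-residents 835.9, domestic pension funds' purchases of foreign equities 707.0, borrowing by resident firms from foreign banks 688.5, increase in resident deposits held at foreign banks 606.6; primary income: interest paid on external government debt 394.1, interest received on holdings of foreign bonds 412.9; secondary income: contributions paid to international organisations 186.9.)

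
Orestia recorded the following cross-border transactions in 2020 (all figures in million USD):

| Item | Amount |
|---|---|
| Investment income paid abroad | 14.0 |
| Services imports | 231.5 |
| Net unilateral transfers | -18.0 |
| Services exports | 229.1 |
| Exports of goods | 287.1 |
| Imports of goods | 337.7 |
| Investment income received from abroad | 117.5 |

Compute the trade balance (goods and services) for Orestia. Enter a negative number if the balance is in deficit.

-53.0

Goods balance = 287.1 - 337.7 = -50.6
Services balance = 229.1 - 231.5 = -2.4
Trade balance (goods + services) = -50.6 + (-2.4) = -53.0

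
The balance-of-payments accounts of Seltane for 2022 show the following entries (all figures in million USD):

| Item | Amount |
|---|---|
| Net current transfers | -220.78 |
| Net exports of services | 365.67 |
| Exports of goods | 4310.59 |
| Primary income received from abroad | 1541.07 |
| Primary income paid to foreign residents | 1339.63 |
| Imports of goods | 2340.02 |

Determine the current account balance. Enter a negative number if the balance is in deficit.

Goods balance = 4310.59 - 2340.02 = 1970.57
Services balance = 365.67
Trade balance (goods + services) = 1970.57 + 365.67 = 2336.24
Net primary income = 1541.07 - 1339.63 = 201.44
Net secondary income = -220.78
Current account = 2336.24 + 201.44 + (-220.78) = 2316.90

2316.90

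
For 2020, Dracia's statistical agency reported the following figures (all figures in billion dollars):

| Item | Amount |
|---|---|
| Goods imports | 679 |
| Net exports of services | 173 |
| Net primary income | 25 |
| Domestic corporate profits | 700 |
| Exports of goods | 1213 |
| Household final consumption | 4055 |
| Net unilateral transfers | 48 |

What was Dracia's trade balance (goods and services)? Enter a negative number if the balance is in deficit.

707

Goods balance = 1213 - 679 = 534
Services balance = 173
Trade balance (goods + services) = 534 + 173 = 707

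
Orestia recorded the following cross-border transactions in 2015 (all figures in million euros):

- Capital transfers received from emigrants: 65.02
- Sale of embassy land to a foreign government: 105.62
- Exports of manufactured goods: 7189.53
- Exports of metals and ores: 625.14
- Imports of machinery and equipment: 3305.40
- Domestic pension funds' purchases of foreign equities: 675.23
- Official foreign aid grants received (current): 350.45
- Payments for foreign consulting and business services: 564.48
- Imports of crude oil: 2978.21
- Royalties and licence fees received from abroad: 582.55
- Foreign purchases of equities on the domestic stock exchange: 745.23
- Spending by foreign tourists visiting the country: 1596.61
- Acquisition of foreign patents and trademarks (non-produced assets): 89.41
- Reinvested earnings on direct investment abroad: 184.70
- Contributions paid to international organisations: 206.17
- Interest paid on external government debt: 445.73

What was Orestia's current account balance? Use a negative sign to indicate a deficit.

Goods: -2978.21 + 625.14 + 7189.53 - 3305.40 = 1531.06
Services: 1596.61 - 564.48 + 582.55 = 1614.68
Primary income: -445.73 + 184.70 = -261.03
Secondary income: 350.45 - 206.17 = 144.28
Current account = 1531.06 + 1614.68 + (-261.03) + 144.28 = 3028.99
(Excluded from the current account — capital account: capital transfers received from emigrants 65.02, sale of embassy land to a foreign government 105.62, acquisition of foreign patents and trademarks (non-produced assets) 89.41; financial account: domestic pension funds' purchases of foreign equities 675.23, foreign purchases of equities on the domestic stock exchange 745.23.)

3028.99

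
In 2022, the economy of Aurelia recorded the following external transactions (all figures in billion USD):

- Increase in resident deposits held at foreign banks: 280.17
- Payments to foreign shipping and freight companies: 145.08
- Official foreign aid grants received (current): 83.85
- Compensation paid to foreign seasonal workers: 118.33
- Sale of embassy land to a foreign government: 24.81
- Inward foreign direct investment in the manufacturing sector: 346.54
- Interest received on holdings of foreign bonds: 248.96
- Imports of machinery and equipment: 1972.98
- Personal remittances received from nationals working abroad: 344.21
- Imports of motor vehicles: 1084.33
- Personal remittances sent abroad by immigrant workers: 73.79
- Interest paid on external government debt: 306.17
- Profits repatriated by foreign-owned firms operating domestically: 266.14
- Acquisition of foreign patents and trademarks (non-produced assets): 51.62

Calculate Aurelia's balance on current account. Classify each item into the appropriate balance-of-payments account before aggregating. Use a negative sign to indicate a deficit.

Goods: -1972.98 - 1084.33 = -3057.31
Services: -145.08
Primary income: 248.96 - 118.33 - 266.14 - 306.17 = -441.68
Secondary income: 344.21 + 83.85 - 73.79 = 354.27
Current account = (-3057.31) + (-145.08) + (-441.68) + 354.27 = -3289.80
(Excluded from the current account — financial account: increase in resident deposits held at foreign banks 280.17, inward foreign direct investment in the manufacturing sector 346.54; capital account: sale of embassy land to a foreign government 24.81, acquisition of foreign patents and trademarks (non-produced assets) 51.62.)

-3289.80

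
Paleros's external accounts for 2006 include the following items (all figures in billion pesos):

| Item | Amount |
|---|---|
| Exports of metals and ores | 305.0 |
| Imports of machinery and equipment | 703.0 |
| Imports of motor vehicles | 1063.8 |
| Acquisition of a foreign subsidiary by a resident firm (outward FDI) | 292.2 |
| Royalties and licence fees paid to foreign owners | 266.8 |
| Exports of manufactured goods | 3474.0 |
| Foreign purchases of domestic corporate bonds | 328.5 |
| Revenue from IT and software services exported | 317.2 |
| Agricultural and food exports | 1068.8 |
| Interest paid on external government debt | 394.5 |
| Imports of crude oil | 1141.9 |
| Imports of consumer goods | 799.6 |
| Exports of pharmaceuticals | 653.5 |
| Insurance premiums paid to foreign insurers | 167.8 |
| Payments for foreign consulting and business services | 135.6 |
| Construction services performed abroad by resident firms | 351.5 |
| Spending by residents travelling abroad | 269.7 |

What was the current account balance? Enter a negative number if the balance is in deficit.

1227.3

Goods: -799.6 + 653.5 - 1063.8 - 703.0 + 3474.0 + 305.0 - 1141.9 + 1068.8 = 1793.0
Services: -269.7 - 167.8 - 135.6 + 317.2 + 351.5 - 266.8 = -171.2
Primary income: -394.5
Current account = 1793.0 + (-171.2) + (-394.5) = 1227.3
(Excluded from the current account — financial account: acquisition of a foreign subsidiary by a resident firm (outward FDI) 292.2, foreign purchases of domestic corporate bonds 328.5.)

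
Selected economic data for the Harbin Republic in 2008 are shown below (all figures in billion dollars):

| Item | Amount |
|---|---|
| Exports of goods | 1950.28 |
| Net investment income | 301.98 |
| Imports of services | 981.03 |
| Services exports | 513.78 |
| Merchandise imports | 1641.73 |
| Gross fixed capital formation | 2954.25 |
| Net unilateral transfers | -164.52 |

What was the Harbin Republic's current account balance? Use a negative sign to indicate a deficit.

Goods balance = 1950.28 - 1641.73 = 308.55
Services balance = 513.78 - 981.03 = -467.25
Trade balance (goods + services) = 308.55 + (-467.25) = -158.70
Net primary income = 301.98
Net secondary income = -164.52
Current account = -158.70 + 301.98 + (-164.52) = -21.24

-21.24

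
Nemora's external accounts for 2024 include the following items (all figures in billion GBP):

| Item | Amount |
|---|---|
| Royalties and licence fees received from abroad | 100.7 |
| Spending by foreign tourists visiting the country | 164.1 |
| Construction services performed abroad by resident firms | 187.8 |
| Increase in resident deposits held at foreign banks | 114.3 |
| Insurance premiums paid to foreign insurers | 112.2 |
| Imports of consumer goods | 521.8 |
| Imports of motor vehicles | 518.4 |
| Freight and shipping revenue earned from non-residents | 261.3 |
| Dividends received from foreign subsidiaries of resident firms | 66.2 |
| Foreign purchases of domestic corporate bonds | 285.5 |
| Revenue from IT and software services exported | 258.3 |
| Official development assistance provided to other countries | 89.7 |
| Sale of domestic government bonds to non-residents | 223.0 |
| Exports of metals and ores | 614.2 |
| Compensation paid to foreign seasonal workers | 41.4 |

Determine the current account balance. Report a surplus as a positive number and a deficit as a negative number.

Goods: -518.4 + 614.2 - 521.8 = -426.0
Services: 164.1 - 112.2 + 100.7 + 261.3 + 187.8 + 258.3 = 860.0
Primary income: -41.4 + 66.2 = 24.8
Secondary income: -89.7
Current account = (-426.0) + 860.0 + 24.8 + (-89.7) = 369.1
(Excluded from the current account — financial account: increase in resident deposits held at foreign banks 114.3, foreign purchases of domestic corporate bonds 285.5, sale of domestic government bonds to non-residents 223.0.)

369.1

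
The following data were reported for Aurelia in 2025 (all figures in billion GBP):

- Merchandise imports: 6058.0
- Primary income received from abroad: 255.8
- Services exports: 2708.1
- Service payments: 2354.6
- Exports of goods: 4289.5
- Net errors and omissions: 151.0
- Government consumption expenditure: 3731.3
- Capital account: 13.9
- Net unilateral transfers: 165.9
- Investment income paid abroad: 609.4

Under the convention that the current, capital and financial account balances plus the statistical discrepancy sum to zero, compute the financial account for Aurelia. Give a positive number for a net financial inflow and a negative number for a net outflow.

Goods balance = 4289.5 - 6058.0 = -1768.5
Services balance = 2708.1 - 2354.6 = 353.5
Trade balance (goods + services) = -1768.5 + 353.5 = -1415.0
Net primary income = 255.8 - 609.4 = -353.6
Net secondary income = 165.9
Current account = -1415.0 + (-353.6) + 165.9 = -1602.7
Financial account = -(-1602.7 + 13.9 + 151.0) = 1437.8

1437.8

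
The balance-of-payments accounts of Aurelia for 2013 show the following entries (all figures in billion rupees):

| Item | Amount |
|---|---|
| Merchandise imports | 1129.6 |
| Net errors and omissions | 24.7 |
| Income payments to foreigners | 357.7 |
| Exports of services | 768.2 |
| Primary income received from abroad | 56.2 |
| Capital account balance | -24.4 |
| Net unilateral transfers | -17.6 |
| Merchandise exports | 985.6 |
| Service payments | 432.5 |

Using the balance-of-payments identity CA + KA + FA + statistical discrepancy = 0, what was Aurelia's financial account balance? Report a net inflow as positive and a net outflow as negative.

127.1

Goods balance = 985.6 - 1129.6 = -144.0
Services balance = 768.2 - 432.5 = 335.7
Trade balance (goods + services) = -144.0 + 335.7 = 191.7
Net primary income = 56.2 - 357.7 = -301.5
Net secondary income = -17.6
Current account = 191.7 + (-301.5) + (-17.6) = -127.4
Financial account = -(-127.4 + (-24.4) + 24.7) = 127.1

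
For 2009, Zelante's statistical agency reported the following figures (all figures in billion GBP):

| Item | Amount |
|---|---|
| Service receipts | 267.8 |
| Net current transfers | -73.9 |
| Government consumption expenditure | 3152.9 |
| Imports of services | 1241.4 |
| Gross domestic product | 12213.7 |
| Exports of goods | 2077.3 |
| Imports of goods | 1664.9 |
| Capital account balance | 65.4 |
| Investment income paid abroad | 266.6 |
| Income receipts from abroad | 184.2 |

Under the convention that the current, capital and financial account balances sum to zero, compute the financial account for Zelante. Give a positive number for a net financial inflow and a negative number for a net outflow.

Goods balance = 2077.3 - 1664.9 = 412.4
Services balance = 267.8 - 1241.4 = -973.6
Trade balance (goods + services) = 412.4 + (-973.6) = -561.2
Net primary income = 184.2 - 266.6 = -82.4
Net secondary income = -73.9
Current account = -561.2 + (-82.4) + (-73.9) = -717.5
Financial account = -(-717.5 + 65.4) = 652.1

652.1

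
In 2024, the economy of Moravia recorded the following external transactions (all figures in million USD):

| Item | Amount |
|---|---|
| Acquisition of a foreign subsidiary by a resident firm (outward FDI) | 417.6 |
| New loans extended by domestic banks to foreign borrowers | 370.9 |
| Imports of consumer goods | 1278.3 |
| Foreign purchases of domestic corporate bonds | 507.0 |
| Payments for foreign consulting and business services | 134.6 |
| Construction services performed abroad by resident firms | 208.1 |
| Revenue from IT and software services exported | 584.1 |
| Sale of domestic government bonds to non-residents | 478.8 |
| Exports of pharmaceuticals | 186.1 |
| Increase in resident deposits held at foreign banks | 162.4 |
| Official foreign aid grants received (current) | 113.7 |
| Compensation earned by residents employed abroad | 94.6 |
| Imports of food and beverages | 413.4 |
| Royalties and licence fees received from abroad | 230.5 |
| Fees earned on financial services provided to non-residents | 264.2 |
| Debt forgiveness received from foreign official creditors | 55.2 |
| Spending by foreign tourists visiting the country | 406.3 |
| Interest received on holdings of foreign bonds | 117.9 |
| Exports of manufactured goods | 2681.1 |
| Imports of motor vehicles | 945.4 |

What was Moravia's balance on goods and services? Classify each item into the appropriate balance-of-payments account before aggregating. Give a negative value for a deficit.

Goods: -1278.3 - 945.4 + 186.1 - 413.4 + 2681.1 = 230.1
Services: 230.5 + 584.1 + 208.1 + 264.2 - 134.6 + 406.3 = 1558.6
Trade balance = 230.1 + 1558.6 = 1788.7
(Excluded from the trade balance — financial account: acquisition of a foreign subsidiary by a resident firm (outward FDI) 417.6, new loans extended by domestic banks to foreign borrowers 370.9, foreign purchases of domestic corporate bonds 507.0, sale of domestic government bonds to non-residents 478.8, increase in resident deposits held at foreign banks 162.4; secondary income: official foreign aid grants received (current) 113.7; primary income: compensation earned by residents employed abroad 94.6, interest received on holdings of foreign bonds 117.9; capital account: debt forgiveness received from foreign official creditors 55.2.)

1788.7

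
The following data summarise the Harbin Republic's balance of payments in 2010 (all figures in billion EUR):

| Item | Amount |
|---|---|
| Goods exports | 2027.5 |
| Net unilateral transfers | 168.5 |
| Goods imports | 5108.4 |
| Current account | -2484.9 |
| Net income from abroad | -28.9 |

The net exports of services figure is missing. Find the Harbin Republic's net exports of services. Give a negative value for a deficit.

Current account = goods balance + services balance + net primary income + net secondary income
Sum of the known components = -2941.3
Net exports of services = CA - (known components) = -2484.9 - (-2941.3) = 456.4

456.4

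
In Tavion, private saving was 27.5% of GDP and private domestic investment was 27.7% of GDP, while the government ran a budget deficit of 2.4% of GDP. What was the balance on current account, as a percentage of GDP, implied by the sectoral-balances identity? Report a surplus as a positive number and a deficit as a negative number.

By the sectoral-balances identity, CA = (S_private - I) + (T - G).
Private balance = 27.5 - 27.7 = -0.2
Government balance (T - G) = -2.4
CA = -0.2 + (-2.4) = -2.6

-2.6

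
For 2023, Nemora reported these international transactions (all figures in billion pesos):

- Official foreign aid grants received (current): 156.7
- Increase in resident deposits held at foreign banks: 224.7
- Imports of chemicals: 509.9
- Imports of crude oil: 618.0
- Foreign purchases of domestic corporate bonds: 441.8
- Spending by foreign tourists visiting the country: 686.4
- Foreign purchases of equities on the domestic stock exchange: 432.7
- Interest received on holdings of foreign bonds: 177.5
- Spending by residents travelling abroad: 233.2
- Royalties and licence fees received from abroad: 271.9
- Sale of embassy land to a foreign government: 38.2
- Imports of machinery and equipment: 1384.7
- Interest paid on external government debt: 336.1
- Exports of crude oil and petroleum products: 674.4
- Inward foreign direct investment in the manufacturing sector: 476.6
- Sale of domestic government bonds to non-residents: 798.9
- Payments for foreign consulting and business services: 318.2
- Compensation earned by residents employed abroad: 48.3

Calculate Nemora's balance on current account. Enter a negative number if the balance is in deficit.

Goods: 674.4 - 618.0 - 509.9 - 1384.7 = -1838.2
Services: 271.9 - 318.2 - 233.2 + 686.4 = 406.9
Primary income: -336.1 + 177.5 + 48.3 = -110.3
Secondary income: 156.7
Current account = (-1838.2) + 406.9 + (-110.3) + 156.7 = -1384.9
(Excluded from the current account — financial account: increase in resident deposits held at foreign banks 224.7, foreign purchases of domestic corporate bonds 441.8, foreign purchases of equities on the domestic stock exchange 432.7, inward foreign direct investment in the manufacturing sector 476.6, sale of domestic government bonds to non-residents 798.9; capital account: sale of embassy land to a foreign government 38.2.)

-1384.9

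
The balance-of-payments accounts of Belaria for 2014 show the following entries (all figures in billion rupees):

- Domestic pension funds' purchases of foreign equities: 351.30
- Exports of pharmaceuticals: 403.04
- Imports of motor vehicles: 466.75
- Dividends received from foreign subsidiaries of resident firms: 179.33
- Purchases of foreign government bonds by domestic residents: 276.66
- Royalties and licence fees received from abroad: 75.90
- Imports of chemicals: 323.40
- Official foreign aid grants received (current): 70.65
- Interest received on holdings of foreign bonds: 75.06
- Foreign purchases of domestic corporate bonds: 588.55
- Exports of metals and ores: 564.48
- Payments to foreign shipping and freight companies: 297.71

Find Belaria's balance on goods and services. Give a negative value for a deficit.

Goods: -466.75 + 564.48 - 323.40 + 403.04 = 177.37
Services: 75.90 - 297.71 = -221.81
Trade balance = 177.37 + (-221.81) = -44.44
(Excluded from the trade balance — financial account: domestic pension funds' purchases of foreign equities 351.30, purchases of foreign government bonds by domestic residents 276.66, foreign purchases of domestic corporate bonds 588.55; primary income: dividends received from foreign subsidiaries of resident firms 179.33, interest received on holdings of foreign bonds 75.06; secondary income: official foreign aid grants received (current) 70.65.)

-44.44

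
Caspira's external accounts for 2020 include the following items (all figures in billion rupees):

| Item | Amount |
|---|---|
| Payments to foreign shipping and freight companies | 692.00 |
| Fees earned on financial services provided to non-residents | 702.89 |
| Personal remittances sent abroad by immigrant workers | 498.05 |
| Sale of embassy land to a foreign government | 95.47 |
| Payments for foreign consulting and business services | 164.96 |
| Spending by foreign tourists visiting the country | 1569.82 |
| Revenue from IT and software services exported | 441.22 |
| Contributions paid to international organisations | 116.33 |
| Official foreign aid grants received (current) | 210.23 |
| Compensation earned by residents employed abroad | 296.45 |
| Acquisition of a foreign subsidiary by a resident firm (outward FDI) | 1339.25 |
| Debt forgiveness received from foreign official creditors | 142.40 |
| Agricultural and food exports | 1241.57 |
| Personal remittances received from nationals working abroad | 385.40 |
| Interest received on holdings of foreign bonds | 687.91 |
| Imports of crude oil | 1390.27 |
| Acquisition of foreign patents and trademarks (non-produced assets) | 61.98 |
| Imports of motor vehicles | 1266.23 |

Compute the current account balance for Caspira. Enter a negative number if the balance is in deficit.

Goods: -1390.27 + 1241.57 - 1266.23 = -1414.93
Services: 441.22 - 692.00 - 164.96 + 1569.82 + 702.89 = 1856.97
Primary income: 687.91 + 296.45 = 984.36
Secondary income: -498.05 + 385.40 + 210.23 - 116.33 = -18.75
Current account = (-1414.93) + 1856.97 + 984.36 + (-18.75) = 1407.65
(Excluded from the current account — capital account: sale of embassy land to a foreign government 95.47, debt forgiveness received from foreign official creditors 142.40, acquisition of foreign patents and trademarks (non-produced assets) 61.98; financial account: acquisition of a foreign subsidiary by a resident firm (outward FDI) 1339.25.)

1407.65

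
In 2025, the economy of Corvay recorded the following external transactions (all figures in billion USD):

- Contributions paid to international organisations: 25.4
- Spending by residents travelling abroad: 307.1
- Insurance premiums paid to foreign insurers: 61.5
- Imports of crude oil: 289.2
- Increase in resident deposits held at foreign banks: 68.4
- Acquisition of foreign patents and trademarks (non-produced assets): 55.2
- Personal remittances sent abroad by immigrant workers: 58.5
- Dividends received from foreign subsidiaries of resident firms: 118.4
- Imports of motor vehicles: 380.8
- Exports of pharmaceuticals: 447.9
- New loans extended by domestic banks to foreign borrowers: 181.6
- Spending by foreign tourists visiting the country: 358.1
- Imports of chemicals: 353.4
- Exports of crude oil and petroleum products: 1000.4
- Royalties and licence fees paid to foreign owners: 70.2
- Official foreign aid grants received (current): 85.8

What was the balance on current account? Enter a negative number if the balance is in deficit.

Goods: -289.2 - 380.8 + 1000.4 - 353.4 + 447.9 = 424.9
Services: -70.2 + 358.1 - 307.1 - 61.5 = -80.7
Primary income: 118.4
Secondary income: -58.5 - 25.4 + 85.8 = 1.9
Current account = 424.9 + (-80.7) + 118.4 + 1.9 = 464.5
(Excluded from the current account — financial account: increase in resident deposits held at foreign banks 68.4, new loans extended by domestic banks to foreign borrowers 181.6; capital account: acquisition of foreign patents and trademarks (non-produced assets) 55.2.)

464.5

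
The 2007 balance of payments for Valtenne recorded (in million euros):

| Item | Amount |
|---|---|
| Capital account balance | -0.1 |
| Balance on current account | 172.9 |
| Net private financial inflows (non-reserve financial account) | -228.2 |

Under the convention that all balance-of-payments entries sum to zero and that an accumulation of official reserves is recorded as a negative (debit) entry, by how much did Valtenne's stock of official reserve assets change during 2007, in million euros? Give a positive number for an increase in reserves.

-55.4

Official reserve transactions balance = -(172.9 + (-0.1) + (-228.2)) = 55.4
An accumulation of reserves is recorded as a debit (negative entry), so the change in the stock of reserves is the negative of that balance.
Change in official reserves = -(55.4) = -55.4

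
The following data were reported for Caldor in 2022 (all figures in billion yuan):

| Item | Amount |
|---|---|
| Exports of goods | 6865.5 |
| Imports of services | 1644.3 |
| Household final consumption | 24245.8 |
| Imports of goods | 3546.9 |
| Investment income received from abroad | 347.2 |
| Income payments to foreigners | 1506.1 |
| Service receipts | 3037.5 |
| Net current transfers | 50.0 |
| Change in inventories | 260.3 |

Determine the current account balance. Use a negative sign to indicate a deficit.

Goods balance = 6865.5 - 3546.9 = 3318.6
Services balance = 3037.5 - 1644.3 = 1393.2
Trade balance (goods + services) = 3318.6 + 1393.2 = 4711.8
Net primary income = 347.2 - 1506.1 = -1158.9
Net secondary income = 50.0
Current account = 4711.8 + (-1158.9) + 50.0 = 3602.9

3602.9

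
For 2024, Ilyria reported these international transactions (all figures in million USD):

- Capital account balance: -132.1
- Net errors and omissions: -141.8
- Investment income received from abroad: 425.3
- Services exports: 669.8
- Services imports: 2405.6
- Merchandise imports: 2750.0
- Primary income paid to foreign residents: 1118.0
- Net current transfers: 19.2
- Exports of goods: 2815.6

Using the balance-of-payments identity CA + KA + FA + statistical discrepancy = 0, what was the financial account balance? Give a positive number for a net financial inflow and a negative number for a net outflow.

Goods balance = 2815.6 - 2750.0 = 65.6
Services balance = 669.8 - 2405.6 = -1735.8
Trade balance (goods + services) = 65.6 + (-1735.8) = -1670.2
Net primary income = 425.3 - 1118.0 = -692.7
Net secondary income = 19.2
Current account = -1670.2 + (-692.7) + 19.2 = -2343.7
Financial account = -(-2343.7 + (-132.1) + (-141.8)) = 2617.6

2617.6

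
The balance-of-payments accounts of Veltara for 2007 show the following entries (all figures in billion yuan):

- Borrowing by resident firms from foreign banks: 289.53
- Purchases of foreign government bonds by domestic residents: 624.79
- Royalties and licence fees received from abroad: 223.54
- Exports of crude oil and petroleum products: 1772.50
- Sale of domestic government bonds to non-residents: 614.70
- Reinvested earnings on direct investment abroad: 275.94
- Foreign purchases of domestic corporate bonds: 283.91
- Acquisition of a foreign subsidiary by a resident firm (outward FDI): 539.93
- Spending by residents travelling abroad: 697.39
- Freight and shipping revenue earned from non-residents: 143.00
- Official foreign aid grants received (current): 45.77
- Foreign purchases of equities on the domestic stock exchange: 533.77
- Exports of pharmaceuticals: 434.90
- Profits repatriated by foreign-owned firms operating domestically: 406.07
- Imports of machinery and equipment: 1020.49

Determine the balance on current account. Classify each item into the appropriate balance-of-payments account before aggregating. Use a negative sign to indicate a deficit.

Goods: 434.90 + 1772.50 - 1020.49 = 1186.91
Services: 223.54 - 697.39 + 143.00 = -330.85
Primary income: -406.07 + 275.94 = -130.13
Secondary income: 45.77
Current account = 1186.91 + (-330.85) + (-130.13) + 45.77 = 771.70
(Excluded from the current account — financial account: borrowing by resident firms from foreign banks 289.53, purchases of foreign government bonds by domestic residents 624.79, sale of domestic government bonds to non-residents 614.70, foreign purchases of domestic corporate bonds 283.91, acquisition of a foreign subsidiary by a resident firm (outward FDI) 539.93, foreign purchases of equities on the domestic stock exchange 533.77.)

771.70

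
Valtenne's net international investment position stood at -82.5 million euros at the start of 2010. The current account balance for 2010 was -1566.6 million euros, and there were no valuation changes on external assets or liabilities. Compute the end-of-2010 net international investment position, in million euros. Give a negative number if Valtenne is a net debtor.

-1649.1

With no valuation effects, change in NIIP = current account = -1566.6
End-of-year NIIP = -82.5 + (-1566.6) = -1649.1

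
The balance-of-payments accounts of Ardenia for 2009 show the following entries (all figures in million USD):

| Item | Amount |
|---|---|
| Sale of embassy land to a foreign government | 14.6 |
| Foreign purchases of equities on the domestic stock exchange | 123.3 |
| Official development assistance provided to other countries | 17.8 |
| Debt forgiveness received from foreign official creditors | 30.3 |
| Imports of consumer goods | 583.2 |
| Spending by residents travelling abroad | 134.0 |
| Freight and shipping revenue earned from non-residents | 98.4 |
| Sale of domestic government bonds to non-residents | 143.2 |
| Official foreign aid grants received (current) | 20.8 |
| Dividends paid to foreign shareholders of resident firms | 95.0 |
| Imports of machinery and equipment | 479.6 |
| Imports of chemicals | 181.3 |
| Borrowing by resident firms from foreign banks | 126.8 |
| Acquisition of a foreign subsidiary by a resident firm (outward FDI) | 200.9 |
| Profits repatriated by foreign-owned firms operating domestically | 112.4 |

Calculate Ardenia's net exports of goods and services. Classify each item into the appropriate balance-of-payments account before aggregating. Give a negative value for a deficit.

-1279.7

Goods: -583.2 - 479.6 - 181.3 = -1244.1
Services: -134.0 + 98.4 = -35.6
Trade balance = -1244.1 + (-35.6) = -1279.7
(Excluded from the trade balance — capital account: sale of embassy land to a foreign government 14.6, debt forgiveness received from foreign official creditors 30.3; financial account: foreign purchases of equities on the domestic stock exchange 123.3, sale of domestic government bonds to non-residents 143.2, borrowing by resident firms from foreign banks 126.8, acquisition of a foreign subsidiary by a resident firm (outward FDI) 200.9; secondary income: official development assistance provided to other countries 17.8, official foreign aid grants received (current) 20.8; primary income: dividends paid to foreign shareholders of resident firms 95.0, profits repatriated by foreign-owned firms operating domestically 112.4.)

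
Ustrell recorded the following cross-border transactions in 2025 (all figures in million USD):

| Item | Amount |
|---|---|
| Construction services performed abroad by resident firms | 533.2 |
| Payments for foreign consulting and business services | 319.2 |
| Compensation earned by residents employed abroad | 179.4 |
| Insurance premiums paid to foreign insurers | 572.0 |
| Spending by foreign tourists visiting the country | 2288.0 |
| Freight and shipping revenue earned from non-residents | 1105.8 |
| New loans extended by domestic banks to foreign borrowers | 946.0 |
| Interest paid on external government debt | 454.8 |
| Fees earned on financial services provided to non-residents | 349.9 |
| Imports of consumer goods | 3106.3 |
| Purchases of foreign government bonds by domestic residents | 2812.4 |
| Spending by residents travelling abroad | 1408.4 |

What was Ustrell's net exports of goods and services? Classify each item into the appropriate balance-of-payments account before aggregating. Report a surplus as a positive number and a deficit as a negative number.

Goods: -3106.3
Services: 2288.0 - 572.0 - 319.2 + 1105.8 + 533.2 + 349.9 - 1408.4 = 1977.3
Trade balance = -3106.3 + 1977.3 = -1129.0
(Excluded from the trade balance — primary income: compensation earned by residents employed abroad 179.4, interest paid on external government debt 454.8; financial account: new loans extended by domestic banks to foreign borrowers 946.0, purchases of foreign government bonds by domestic residents 2812.4.)

-1129.0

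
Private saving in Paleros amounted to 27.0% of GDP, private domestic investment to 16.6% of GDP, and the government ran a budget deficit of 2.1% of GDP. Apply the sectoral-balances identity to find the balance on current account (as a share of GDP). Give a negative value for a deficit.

8.3

By the sectoral-balances identity, CA = (S_private - I) + (T - G).
Private balance = 27.0 - 16.6 = 10.4
Government balance (T - G) = -2.1
CA = 10.4 + (-2.1) = 8.3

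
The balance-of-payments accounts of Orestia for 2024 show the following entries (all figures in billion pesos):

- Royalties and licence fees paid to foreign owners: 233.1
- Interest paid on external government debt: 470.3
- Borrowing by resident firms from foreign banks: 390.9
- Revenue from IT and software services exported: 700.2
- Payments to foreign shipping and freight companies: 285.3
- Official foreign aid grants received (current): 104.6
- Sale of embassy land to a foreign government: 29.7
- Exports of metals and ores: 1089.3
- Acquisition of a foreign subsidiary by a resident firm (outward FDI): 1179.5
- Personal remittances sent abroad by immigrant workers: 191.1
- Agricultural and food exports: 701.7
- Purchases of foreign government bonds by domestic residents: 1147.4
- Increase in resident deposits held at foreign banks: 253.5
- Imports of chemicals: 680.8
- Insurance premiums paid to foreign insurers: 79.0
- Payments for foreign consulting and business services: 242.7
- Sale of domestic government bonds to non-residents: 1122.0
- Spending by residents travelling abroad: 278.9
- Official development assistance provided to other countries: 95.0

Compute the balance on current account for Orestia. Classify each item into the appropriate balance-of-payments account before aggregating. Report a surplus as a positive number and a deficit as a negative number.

39.6

Goods: 701.7 - 680.8 + 1089.3 = 1110.2
Services: -233.1 + 700.2 - 79.0 - 285.3 - 242.7 - 278.9 = -418.8
Primary income: -470.3
Secondary income: -95.0 + 104.6 - 191.1 = -181.5
Current account = 1110.2 + (-418.8) + (-470.3) + (-181.5) = 39.6
(Excluded from the current account — financial account: borrowing by resident firms from foreign banks 390.9, acquisition of a foreign subsidiary by a resident firm (outward FDI) 1179.5, purchases of foreign government bonds by domestic residents 1147.4, increase in resident deposits held at foreign banks 253.5, sale of domestic government bonds to non-residents 1122.0; capital account: sale of embassy land to a foreign government 29.7.)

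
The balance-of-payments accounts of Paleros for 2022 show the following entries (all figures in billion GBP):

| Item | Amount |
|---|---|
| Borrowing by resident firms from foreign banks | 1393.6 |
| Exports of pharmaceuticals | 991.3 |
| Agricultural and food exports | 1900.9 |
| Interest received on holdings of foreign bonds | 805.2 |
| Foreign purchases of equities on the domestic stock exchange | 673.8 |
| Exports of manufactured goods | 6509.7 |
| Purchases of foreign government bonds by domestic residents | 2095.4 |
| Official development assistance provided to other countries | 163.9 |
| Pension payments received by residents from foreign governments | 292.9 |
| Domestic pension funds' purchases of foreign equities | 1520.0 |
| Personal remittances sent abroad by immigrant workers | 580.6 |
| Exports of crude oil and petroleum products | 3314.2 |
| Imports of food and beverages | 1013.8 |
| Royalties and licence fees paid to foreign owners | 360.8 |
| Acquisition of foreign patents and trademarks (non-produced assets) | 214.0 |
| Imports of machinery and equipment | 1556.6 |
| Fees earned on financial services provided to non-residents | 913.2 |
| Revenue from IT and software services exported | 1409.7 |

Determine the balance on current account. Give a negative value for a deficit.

Goods: 3314.2 - 1013.8 - 1556.6 + 1900.9 + 6509.7 + 991.3 = 10145.7
Services: 913.2 + 1409.7 - 360.8 = 1962.1
Primary income: 805.2
Secondary income: -580.6 + 292.9 - 163.9 = -451.6
Current account = 10145.7 + 1962.1 + 805.2 + (-451.6) = 12461.4
(Excluded from the current account — financial account: borrowing by resident firms from foreign banks 1393.6, foreign purchases of equities on the domestic stock exchange 673.8, purchases of foreign government bonds by domestic residents 2095.4, domestic pension funds' purchases of foreign equities 1520.0; capital account: acquisition of foreign patents and trademarks (non-produced assets) 214.0.)

12461.4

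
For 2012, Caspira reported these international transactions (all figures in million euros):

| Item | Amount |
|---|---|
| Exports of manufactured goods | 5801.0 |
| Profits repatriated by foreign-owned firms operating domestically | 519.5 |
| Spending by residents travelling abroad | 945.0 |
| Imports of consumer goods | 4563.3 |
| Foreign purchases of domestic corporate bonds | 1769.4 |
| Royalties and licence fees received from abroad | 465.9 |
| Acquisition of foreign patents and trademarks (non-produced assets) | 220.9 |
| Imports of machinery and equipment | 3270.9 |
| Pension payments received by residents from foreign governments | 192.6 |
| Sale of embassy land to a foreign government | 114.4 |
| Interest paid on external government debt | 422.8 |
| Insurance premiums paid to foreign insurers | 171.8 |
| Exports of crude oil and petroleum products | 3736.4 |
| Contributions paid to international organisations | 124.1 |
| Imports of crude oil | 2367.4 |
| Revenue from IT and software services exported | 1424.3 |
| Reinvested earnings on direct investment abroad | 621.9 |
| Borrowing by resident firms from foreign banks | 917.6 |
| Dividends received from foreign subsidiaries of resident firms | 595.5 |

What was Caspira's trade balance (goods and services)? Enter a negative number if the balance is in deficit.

Goods: 5801.0 - 3270.9 + 3736.4 - 4563.3 - 2367.4 = -664.2
Services: -171.8 + 1424.3 - 945.0 + 465.9 = 773.4
Trade balance = -664.2 + 773.4 = 109.2
(Excluded from the trade balance — primary income: profits repatriated by foreign-owned firms operating domestically 519.5, interest paid on external government debt 422.8, reinvested earnings on direct investment abroad 621.9, dividends received from foreign subsidiaries of resident firms 595.5; financial account: foreign purchases of domestic corporate bonds 1769.4, borrowing by resident firms from foreign banks 917.6; capital account: acquisition of foreign patents and trademarks (non-produced assets) 220.9, sale of embassy land to a foreign government 114.4; secondary income: pension payments received by residents from foreign governments 192.6, contributions paid to international organisations 124.1.)

109.2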